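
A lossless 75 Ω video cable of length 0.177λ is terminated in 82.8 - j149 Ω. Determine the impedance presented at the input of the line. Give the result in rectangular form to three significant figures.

Z_in ≈ 14 − j5.64 Ω

βl = 2π × 0.177 = 63.7°
tan(βl) = tan(63.7°) = 2.03
Z_in = Z_0·(Z_L + jZ_0·tanβl)/(Z_0 + jZ_L·tanβl)
     = 75·(82.8 + j2.88)/(377 + j168)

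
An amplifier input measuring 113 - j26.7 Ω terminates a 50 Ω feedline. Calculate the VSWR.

Γ = (Z_L − Z_0)/(Z_L + Z_0) = (63 − j26.7)/(163 − j26.7)
|Γ| = 68.4/165 = 0.414
VSWR = (1 + |Γ|)/(1 − |Γ|) = 1.41/0.586

VSWR ≈ 2.41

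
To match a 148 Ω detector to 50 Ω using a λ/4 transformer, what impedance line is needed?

Z_qwt ≈ 86 Ω

Z_qwt = √(Z_0·R_L) = √(50 × 148) = √7400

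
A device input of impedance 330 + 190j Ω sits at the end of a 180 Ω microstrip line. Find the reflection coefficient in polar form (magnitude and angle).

Γ ≈ 0.445 ∠ 31.3°

Γ = (Z_L − Z_0)/(Z_L + Z_0) = (150 + j190)/(510 + j190)
|Γ| = 242/544 = 0.445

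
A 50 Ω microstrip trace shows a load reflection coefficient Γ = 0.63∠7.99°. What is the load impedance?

Z_L = Z_0·(1 + Γ)/(1 − Γ) = 50·(1.62 + j0.0876)/(0.376 − j0.0876)

Z_L ≈ 202 + j58.7 Ω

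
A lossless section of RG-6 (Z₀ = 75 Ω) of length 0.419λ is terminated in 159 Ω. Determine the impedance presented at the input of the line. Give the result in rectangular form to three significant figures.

βl = 2π × 0.419 = 151°
tan(βl) = tan(151°) = -0.558
Z_in = Z_0·(Z_L + jZ_0·tanβl)/(Z_0 + jZ_L·tanβl)
     = 75·(159 − j41.8)/(75 − j88.7)

Z_in ≈ 86.9 + j60.9 Ω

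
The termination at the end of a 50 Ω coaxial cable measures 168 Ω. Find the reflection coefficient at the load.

Γ = 0.541

Γ = (Z_L − Z_0)/(Z_L + Z_0) = (168 − 50)/(168 + 50) = 118/218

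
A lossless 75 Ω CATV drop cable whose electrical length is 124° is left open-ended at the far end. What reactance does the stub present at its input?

tan(βl) = -1.48
For an open-ended stub, Z_in = −jZ_0·cot(βl) = −jZ_0/tan(βl)

X_in ≈ 50.6 Ω (inductive)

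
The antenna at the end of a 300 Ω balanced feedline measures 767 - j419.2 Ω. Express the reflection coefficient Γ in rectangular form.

Γ = (Z_L − Z_0)/(Z_L + Z_0) = (467 − j419.2)/(1067 − j419.2)

Γ ≈ 0.513 − j0.191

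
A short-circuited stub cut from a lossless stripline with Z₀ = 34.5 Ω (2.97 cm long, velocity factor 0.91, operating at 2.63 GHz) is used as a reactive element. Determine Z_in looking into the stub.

λ = v/f = 0.91·c / 2.63 GHz = 0.104 m
βl = 2π·l/λ = 2π × 0.286 = 103°
tan(βl) = -4.33
For a short-circuited stub, Z_in = jZ_0·tan(βl)

Z_in ≈ −j149 Ω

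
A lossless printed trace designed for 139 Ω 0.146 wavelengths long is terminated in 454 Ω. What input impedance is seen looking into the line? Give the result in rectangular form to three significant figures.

βl = 2π × 0.146 = 52.6°
tan(βl) = tan(52.6°) = 1.31
Z_in = Z_0·(Z_L + jZ_0·tanβl)/(Z_0 + jZ_L·tanβl)
     = 139·(454 + j182)/(139 + j593)

Z_in ≈ 64 − j91.4 Ω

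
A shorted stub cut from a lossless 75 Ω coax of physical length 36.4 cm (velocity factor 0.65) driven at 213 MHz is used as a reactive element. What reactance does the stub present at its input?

X_in ≈ -56.2 Ω (capacitive)

λ = v/f = 0.65·c / 213 MHz = 0.915 m
βl = 2π·l/λ = 2π × 0.398 = 143°
tan(βl) = -0.75
For a shorted stub, Z_in = jZ_0·tan(βl)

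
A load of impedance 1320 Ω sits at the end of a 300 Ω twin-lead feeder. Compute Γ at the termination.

Γ = 0.63

Γ = (Z_L − Z_0)/(Z_L + Z_0) = (1320 − 300)/(1320 + 300) = 1020/1620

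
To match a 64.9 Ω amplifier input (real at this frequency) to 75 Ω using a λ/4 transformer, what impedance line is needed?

Z_qwt ≈ 69.8 Ω

Z_qwt = √(Z_0·R_L) = √(75 × 64.9) = √4868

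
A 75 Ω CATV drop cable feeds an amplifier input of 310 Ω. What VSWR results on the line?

For a purely resistive load, VSWR = R_L/Z_0 or Z_0/R_L (whichever > 1) = 310/75

VSWR ≈ 4.13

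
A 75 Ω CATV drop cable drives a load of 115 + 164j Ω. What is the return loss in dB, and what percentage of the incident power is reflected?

Γ = (40 + j164)/(190 + j164), |Γ| = 0.673
RL = −20·log₁₀(0.673) = 3.45 dB
P_refl/P_inc = |Γ|² = 0.452

RL ≈ 3.45 dB; 45.2% of incident power reflected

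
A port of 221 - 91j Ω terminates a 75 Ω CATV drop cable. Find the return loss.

RL ≈ 5.11 dB

Γ = (146 − j91)/(296 − j91), |Γ| = 0.556
RL = −20·log₁₀|Γ| = −20·log₁₀(0.556)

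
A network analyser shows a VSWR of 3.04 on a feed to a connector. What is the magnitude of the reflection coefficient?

|Γ| ≈ 0.505

|Γ| = (S − 1)/(S + 1) = (3.04 − 1)/(3.04 + 1) = 2.04/4.04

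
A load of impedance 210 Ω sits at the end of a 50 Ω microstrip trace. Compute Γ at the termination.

Γ = 0.615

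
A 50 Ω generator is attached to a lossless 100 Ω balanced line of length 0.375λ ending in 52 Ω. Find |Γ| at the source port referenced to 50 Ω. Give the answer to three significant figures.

βl = 2π × 0.375 = 135°
tan(βl) = -1
Z_in = Z_0·(Z_L + jZ_0·tanβl)/(Z_0 + jZ_L·tanβl) = 81.9 − j57.4 Ω
Γ_s = (Z_in − Z_s)/(Z_in + Z_s) = (31.9 − j57.4)/(132 − j57.4), |Γ_s| = 0.457

|Γ| ≈ 0.457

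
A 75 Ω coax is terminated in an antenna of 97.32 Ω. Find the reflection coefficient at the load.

Γ = 0.13

Γ = (Z_L − Z_0)/(Z_L + Z_0) = (97.32 − 75)/(97.32 + 75) = 22.32/172.3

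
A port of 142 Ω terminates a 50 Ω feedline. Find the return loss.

Γ = (142 − 50)/(142 + 50) = 0.479
RL = −20·log₁₀|Γ| = −20·log₁₀(0.479)

RL ≈ 6.39 dB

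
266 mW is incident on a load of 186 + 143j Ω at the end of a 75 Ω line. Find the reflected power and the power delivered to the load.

|Γ| = |(111 + j143)/(261 + j143)| = 0.608
|Γ|² = 0.37
P_refl = |Γ|²·P_inc = 98.4 mW, P_del = (1 − |Γ|²)·P_inc = 168 mW

P_reflected ≈ 98.4 mW; P_delivered ≈ 168 mW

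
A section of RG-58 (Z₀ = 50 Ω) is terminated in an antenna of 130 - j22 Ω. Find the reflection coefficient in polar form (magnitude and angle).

Γ ≈ 0.458 ∠ -8.41°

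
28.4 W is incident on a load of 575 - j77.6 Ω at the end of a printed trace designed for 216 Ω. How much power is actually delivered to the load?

P_delivered ≈ 22.3 W

|Γ| = |(359 − j77.6)/(791 − j77.6)| = 0.462
|Γ|² = 0.214
P_refl = |Γ|²·P_inc = 6.06 W, P_del = (1 − |Γ|²)·P_inc = 22.3 W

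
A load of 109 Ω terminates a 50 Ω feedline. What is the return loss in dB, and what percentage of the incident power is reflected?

Γ = (109 − 50)/(109 + 50) = 0.371
RL = −20·log₁₀(0.371) = 8.61 dB
P_refl/P_inc = |Γ|² = 0.138

RL ≈ 8.61 dB; 13.8% of incident power reflected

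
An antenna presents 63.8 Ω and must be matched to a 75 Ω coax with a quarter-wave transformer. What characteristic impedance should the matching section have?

Z_qwt = √(Z_0·R_L) = √(75 × 63.8) = √4785

Z_qwt ≈ 69.2 Ω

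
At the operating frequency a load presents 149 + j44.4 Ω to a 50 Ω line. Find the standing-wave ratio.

VSWR ≈ 3.27

Γ = (Z_L − Z_0)/(Z_L + Z_0) = (99 + j44.4)/(199 + j44.4)
|Γ| = 109/204 = 0.532
VSWR = (1 + |Γ|)/(1 − |Γ|) = 1.53/0.468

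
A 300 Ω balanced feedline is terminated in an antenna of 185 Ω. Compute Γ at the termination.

Γ = (Z_L − Z_0)/(Z_L + Z_0) = (185 − 300)/(185 + 300) = -115/485

Γ = -0.237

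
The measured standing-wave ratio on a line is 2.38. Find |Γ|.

|Γ| ≈ 0.408

|Γ| = (S − 1)/(S + 1) = (2.38 − 1)/(2.38 + 1) = 1.38/3.38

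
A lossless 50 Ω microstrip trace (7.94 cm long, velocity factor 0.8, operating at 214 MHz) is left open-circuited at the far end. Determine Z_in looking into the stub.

λ = v/f = 0.8·c / 214 MHz = 1.12 m
βl = 2π·l/λ = 2π × 0.0708 = 25.5°
tan(βl) = 0.477
For an open-circuited stub, Z_in = −jZ_0·cot(βl) = −jZ_0/tan(βl)

Z_in ≈ −j105 Ω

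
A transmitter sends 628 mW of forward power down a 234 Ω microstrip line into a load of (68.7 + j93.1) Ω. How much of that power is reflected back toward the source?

P_reflected ≈ 225 mW

|Γ| = |(-165.3 + j93.1)/(302.7 + j93.1)| = 0.599
|Γ|² = 0.359
P_refl = |Γ|²·P_inc = 225 mW, P_del = (1 − |Γ|²)·P_inc = 403 mW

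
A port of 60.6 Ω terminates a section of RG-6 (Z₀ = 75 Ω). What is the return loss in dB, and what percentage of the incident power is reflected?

RL ≈ 19.5 dB; 1.13% of incident power reflected

Γ = (60.6 − 75)/(60.6 + 75) = -0.106
RL = −20·log₁₀(0.106) = 19.5 dB
P_refl/P_inc = |Γ|² = 0.0113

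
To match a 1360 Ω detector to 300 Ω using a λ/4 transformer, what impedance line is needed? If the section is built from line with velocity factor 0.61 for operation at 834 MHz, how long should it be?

Z_qwt ≈ 639 Ω; length ≈ 5.49 cm

Z_qwt = √(Z_0·R_L) = √(300 × 1360) = √408000
λ = 0.61·c/f = 0.219 m, so l = λ/4 = 0.0549 m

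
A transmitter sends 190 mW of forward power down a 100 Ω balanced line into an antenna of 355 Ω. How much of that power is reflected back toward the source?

P_reflected ≈ 59.7 mW

Γ = (355 − 100)/(355 + 100) = 0.56
|Γ|² = 0.314
P_refl = |Γ|²·P_inc = 59.7 mW, P_del = (1 − |Γ|²)·P_inc = 130 mW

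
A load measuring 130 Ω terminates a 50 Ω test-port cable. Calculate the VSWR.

VSWR ≈ 2.6

Γ = (130 − 50)/(130 + 50) = 0.444
VSWR = (1 + 0.444)/(1 − 0.444)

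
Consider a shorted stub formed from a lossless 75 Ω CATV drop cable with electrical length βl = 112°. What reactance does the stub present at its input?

tan(βl) = -2.48
For a shorted stub, Z_in = jZ_0·tan(βl)

X_in ≈ -186 Ω (capacitive)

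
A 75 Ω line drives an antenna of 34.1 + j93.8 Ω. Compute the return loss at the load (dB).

Γ = (-40.9 + j93.8)/(109.1 + j93.8), |Γ| = 0.711
RL = −20·log₁₀|Γ| = −20·log₁₀(0.711)

RL ≈ 2.96 dB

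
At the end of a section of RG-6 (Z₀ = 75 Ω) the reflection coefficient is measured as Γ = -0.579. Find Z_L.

Z_L = Z_0·(1 + Γ)/(1 − Γ) = 75·(0.421)/(1.58)

Z_L ≈ 20 Ω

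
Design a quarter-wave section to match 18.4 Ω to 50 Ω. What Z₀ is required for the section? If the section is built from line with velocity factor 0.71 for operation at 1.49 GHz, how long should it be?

Z_qwt ≈ 30.3 Ω; length ≈ 3.57 cm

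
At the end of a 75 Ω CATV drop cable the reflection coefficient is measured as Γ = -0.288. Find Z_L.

Z_L = Z_0·(1 + Γ)/(1 − Γ) = 75·(0.712)/(1.29)

Z_L ≈ 41.5 Ω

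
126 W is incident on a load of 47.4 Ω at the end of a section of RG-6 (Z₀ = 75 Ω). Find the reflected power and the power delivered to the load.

Γ = (47.4 − 75)/(47.4 + 75) = -0.225
|Γ|² = 0.0508
P_refl = |Γ|²·P_inc = 6.41 W, P_del = (1 − |Γ|²)·P_inc = 120 W

P_reflected ≈ 6.41 W; P_delivered ≈ 120 W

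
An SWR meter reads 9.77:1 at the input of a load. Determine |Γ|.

|Γ| = (S − 1)/(S + 1) = (9.77 − 1)/(9.77 + 1) = 8.77/10.8

|Γ| ≈ 0.814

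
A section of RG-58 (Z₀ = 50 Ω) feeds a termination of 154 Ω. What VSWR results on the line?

VSWR ≈ 3.08

For a purely resistive load, VSWR = R_L/Z_0 or Z_0/R_L (whichever > 1) = 154/50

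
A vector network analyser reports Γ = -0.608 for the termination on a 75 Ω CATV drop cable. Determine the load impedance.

Z_L ≈ 18.3 Ω

Z_L = Z_0·(1 + Γ)/(1 − Γ) = 75·(0.392)/(1.61)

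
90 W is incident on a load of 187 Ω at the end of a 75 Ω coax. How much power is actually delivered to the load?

P_delivered ≈ 73.6 W

Γ = (187 − 75)/(187 + 75) = 0.427
|Γ|² = 0.183
P_refl = |Γ|²·P_inc = 16.4 W, P_del = (1 − |Γ|²)·P_inc = 73.6 W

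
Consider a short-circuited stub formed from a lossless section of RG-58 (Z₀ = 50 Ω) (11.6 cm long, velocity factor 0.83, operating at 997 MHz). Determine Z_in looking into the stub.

λ = v/f = 0.83·c / 997 MHz = 0.25 m
βl = 2π·l/λ = 2π × 0.464 = 167°
tan(βl) = -0.227
For a short-circuited stub, Z_in = jZ_0·tan(βl)

Z_in ≈ −j11.4 Ω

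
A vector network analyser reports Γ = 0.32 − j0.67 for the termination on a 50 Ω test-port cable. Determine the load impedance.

Z_L = Z_0·(1 + Γ)/(1 − Γ) = 50·(1.32 − j0.67)/(0.68 + j0.67)

Z_L ≈ 24.6 − j73.5 Ω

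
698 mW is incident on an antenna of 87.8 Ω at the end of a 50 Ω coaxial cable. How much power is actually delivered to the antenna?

Γ = (87.8 − 50)/(87.8 + 50) = 0.274
|Γ|² = 0.0752
P_refl = |Γ|²·P_inc = 52.5 mW, P_del = (1 − |Γ|²)·P_inc = 645 mW

P_delivered ≈ 645 mW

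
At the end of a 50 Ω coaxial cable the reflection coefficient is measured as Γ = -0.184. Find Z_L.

Z_L ≈ 34.5 Ω

Z_L = Z_0·(1 + Γ)/(1 − Γ) = 50·(0.816)/(1.18)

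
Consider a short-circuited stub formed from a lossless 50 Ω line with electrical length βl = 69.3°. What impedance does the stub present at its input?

Z_in ≈ +j132 Ω

tan(βl) = 2.65
For a short-circuited stub, Z_in = jZ_0·tan(βl)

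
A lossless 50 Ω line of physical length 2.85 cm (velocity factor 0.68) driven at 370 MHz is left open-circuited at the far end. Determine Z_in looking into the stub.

λ = v/f = 0.68·c / 370 MHz = 0.551 m
βl = 2π·l/λ = 2π × 0.0517 = 18.6°
tan(βl) = 0.337
For an open-circuited stub, Z_in = −jZ_0·cot(βl) = −jZ_0/tan(βl)

Z_in ≈ −j148 Ω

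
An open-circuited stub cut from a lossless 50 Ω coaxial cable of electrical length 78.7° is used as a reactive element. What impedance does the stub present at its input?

Z_in ≈ −j9.99 Ω

tan(βl) = 5
For an open-circuited stub, Z_in = −jZ_0·cot(βl) = −jZ_0/tan(βl)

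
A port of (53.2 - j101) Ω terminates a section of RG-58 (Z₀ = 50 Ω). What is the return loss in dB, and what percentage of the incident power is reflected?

Γ = (3.2 − j101)/(103.2 − j101), |Γ| = 0.7
RL = −20·log₁₀(0.7) = 3.1 dB
P_refl/P_inc = |Γ|² = 0.49

RL ≈ 3.1 dB; 49% of incident power reflected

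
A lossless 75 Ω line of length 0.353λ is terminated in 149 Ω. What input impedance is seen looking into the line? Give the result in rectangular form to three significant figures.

βl = 2π × 0.353 = 127°
tan(βl) = tan(127°) = -1.32
Z_in = Z_0·(Z_L + jZ_0·tanβl)/(Z_0 + jZ_L·tanβl)
     = 75·(149 − j99.2)/(75 − j197)

Z_in ≈ 51.8 + j37 Ω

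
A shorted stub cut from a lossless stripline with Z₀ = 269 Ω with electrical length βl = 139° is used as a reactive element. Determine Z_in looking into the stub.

Z_in ≈ −j234 Ω

tan(βl) = -0.869
For a shorted stub, Z_in = jZ_0·tan(βl)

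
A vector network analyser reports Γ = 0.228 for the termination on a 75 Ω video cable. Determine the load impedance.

Z_L ≈ 119 Ω

Z_L = Z_0·(1 + Γ)/(1 − Γ) = 75·(1.23)/(0.772)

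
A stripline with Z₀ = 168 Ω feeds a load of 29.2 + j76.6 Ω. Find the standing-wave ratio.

Γ = (Z_L − Z_0)/(Z_L + Z_0) = (-138.8 + j76.6)/(197.2 + j76.6)
|Γ| = 159/212 = 0.749
VSWR = (1 + |Γ|)/(1 − |Γ|) = 1.75/0.251

VSWR ≈ 6.98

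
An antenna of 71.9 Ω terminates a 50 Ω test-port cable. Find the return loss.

Γ = (71.9 − 50)/(71.9 + 50) = 0.18
RL = −20·log₁₀|Γ| = −20·log₁₀(0.18)

RL ≈ 14.9 dB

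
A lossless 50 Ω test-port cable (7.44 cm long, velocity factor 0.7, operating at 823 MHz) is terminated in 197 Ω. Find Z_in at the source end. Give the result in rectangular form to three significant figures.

Z_in ≈ 13.5 + j12.4 Ω

λ = v/f = 0.7·c / 823 MHz = 0.255 m
βl = 2π·l/λ = 2π × 0.292 = 105°
tan(βl) = tan(105°) = -3.74
Z_in = Z_0·(Z_L + jZ_0·tanβl)/(Z_0 + jZ_L·tanβl)
     = 50·(197 − j187)/(50 − j737)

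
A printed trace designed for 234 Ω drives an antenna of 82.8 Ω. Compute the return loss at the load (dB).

RL ≈ 6.42 dB

Γ = (82.8 − 234)/(82.8 + 234) = -0.477
RL = −20·log₁₀|Γ| = −20·log₁₀(0.477)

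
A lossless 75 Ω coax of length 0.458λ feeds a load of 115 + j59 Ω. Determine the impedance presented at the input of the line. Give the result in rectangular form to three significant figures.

Z_in ≈ 75.2 + j57.6 Ω

βl = 2π × 0.458 = 165°
tan(βl) = tan(165°) = -0.27
Z_in = Z_0·(Z_L + jZ_0·tanβl)/(Z_0 + jZ_L·tanβl)
     = 75·(115 + j38.7)/(90.9 − j31.1)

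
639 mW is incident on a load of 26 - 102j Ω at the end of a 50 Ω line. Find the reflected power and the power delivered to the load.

|Γ| = |(-24 − j102)/(76 − j102)| = 0.824
|Γ|² = 0.679
P_refl = |Γ|²·P_inc = 434 mW, P_del = (1 − |Γ|²)·P_inc = 205 mW

P_reflected ≈ 434 mW; P_delivered ≈ 205 mW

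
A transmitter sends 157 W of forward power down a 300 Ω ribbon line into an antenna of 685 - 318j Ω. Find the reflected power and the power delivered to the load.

P_reflected ≈ 36.5 W; P_delivered ≈ 120 W

|Γ| = |(385 − j318)/(985 − j318)| = 0.482
|Γ|² = 0.233
P_refl = |Γ|²·P_inc = 36.5 W, P_del = (1 − |Γ|²)·P_inc = 120 W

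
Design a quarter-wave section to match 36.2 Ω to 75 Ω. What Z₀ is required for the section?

Z_qwt = √(Z_0·R_L) = √(75 × 36.2) = √2715

Z_qwt ≈ 52.1 Ω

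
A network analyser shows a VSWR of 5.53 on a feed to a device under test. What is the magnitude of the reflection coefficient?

|Γ| = (S − 1)/(S + 1) = (5.53 − 1)/(5.53 + 1) = 4.53/6.53

|Γ| ≈ 0.694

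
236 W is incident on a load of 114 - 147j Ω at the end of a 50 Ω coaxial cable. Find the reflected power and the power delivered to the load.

|Γ| = |(64 − j147)/(164 − j147)| = 0.728
|Γ|² = 0.53
P_refl = |Γ|²·P_inc = 125 W, P_del = (1 − |Γ|²)·P_inc = 111 W

P_reflected ≈ 125 W; P_delivered ≈ 111 W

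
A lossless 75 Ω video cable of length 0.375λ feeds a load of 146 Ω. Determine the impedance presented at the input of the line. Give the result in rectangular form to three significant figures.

Z_in ≈ 61 + j43.7 Ω

βl = 2π × 0.375 = 135°
tan(βl) = tan(135°) = -1
Z_in = Z_0·(Z_L + jZ_0·tanβl)/(Z_0 + jZ_L·tanβl)
     = 75·(146 − j75)/(75 − j146)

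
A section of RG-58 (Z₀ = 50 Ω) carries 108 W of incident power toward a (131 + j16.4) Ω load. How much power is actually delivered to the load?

|Γ| = |(81 + j16.4)/(181 + j16.4)| = 0.455
|Γ|² = 0.207
P_refl = |Γ|²·P_inc = 22.3 W, P_del = (1 − |Γ|²)·P_inc = 85.7 W

P_delivered ≈ 85.7 W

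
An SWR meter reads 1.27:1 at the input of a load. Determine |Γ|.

|Γ| ≈ 0.119

|Γ| = (S − 1)/(S + 1) = (1.27 − 1)/(1.27 + 1) = 0.27/2.27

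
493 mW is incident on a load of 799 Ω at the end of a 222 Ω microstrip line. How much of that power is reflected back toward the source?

Γ = (799 − 222)/(799 + 222) = 0.565
|Γ|² = 0.319
P_refl = |Γ|²·P_inc = 157 mW, P_del = (1 − |Γ|²)·P_inc = 336 mW

P_reflected ≈ 157 mW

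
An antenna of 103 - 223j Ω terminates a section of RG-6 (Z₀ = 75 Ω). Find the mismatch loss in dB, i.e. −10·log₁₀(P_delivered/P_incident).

Γ = (28 − j223)/(178 − j223), |Γ| = 0.788
|Γ|² = 0.62, so P_del/P_inc = 1 − |Γ|² = 0.38
ML = −10·log₁₀(1 − |Γ|²)

mismatch loss ≈ 4.21 dB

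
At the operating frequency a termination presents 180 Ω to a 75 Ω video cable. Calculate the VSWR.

For a purely resistive load, VSWR = R_L/Z_0 or Z_0/R_L (whichever > 1) = 180/75

VSWR ≈ 2.4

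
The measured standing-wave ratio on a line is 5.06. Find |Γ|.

|Γ| ≈ 0.67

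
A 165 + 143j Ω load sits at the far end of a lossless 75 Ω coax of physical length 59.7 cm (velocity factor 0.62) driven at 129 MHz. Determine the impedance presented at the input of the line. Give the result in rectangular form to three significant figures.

λ = v/f = 0.62·c / 129 MHz = 1.44 m
βl = 2π·l/λ = 2π × 0.414 = 149°
tan(βl) = tan(149°) = -0.599
Z_in = Z_0·(Z_L + jZ_0·tanβl)/(Z_0 + jZ_L·tanβl)
     = 75·(165 + j98)/(161 − j98.9)

Z_in ≈ 35.4 + j67.5 Ω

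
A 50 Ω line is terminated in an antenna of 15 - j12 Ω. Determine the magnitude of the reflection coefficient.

|Γ| ≈ 0.56

Γ = (Z_L − Z_0)/(Z_L + Z_0) = (-35 − j12)/(65 − j12)
|Γ| = 37/66.1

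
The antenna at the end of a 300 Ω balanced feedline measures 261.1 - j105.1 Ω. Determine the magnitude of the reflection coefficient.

Γ = (Z_L − Z_0)/(Z_L + Z_0) = (-38.9 − j105.1)/(561.1 − j105.1)
|Γ| = 112/571

|Γ| ≈ 0.196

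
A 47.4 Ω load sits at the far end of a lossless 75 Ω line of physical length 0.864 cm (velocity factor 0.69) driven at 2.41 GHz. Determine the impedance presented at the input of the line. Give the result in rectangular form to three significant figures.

Z_in ≈ 60 + j27.2 Ω

λ = v/f = 0.69·c / 2.41 GHz = 0.0859 m
βl = 2π·l/λ = 2π × 0.101 = 36.2°
tan(βl) = tan(36.2°) = 0.732
Z_in = Z_0·(Z_L + jZ_0·tanβl)/(Z_0 + jZ_L·tanβl)
     = 75·(47.4 + j54.9)/(75 + j34.7)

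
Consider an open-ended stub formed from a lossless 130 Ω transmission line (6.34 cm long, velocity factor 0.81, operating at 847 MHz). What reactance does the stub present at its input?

λ = v/f = 0.81·c / 847 MHz = 0.287 m
βl = 2π·l/λ = 2π × 0.221 = 79.6°
tan(βl) = 5.42
For an open-ended stub, Z_in = −jZ_0·cot(βl) = −jZ_0/tan(βl)

X_in ≈ -24 Ω (capacitive)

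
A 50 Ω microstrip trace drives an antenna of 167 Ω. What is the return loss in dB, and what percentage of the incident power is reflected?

Γ = (167 − 50)/(167 + 50) = 0.539
RL = −20·log₁₀(0.539) = 5.37 dB
P_refl/P_inc = |Γ|² = 0.291

RL ≈ 5.37 dB; 29.1% of incident power reflected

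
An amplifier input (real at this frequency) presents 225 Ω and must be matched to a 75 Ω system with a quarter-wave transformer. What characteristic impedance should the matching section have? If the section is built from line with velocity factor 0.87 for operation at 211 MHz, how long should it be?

Z_qwt = √(Z_0·R_L) = √(75 × 225) = √16880
λ = 0.87·c/f = 1.24 m, so l = λ/4 = 0.309 m

Z_qwt ≈ 130 Ω; length ≈ 30.9 cm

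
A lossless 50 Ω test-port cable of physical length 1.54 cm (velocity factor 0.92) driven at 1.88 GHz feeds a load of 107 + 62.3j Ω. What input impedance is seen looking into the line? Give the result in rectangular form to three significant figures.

λ = v/f = 0.92·c / 1.88 GHz = 0.147 m
βl = 2π·l/λ = 2π × 0.105 = 37.8°
tan(βl) = tan(37.8°) = 0.775
Z_in = Z_0·(Z_L + jZ_0·tanβl)/(Z_0 + jZ_L·tanβl)
     = 50·(107 + j101)/(1.74 + j82.9)

Z_in ≈ 62.3 − j63.2 Ω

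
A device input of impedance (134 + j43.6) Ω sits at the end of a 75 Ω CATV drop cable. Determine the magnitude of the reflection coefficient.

|Γ| ≈ 0.344

Γ = (Z_L − Z_0)/(Z_L + Z_0) = (59 + j43.6)/(209 + j43.6)
|Γ| = 73.4/213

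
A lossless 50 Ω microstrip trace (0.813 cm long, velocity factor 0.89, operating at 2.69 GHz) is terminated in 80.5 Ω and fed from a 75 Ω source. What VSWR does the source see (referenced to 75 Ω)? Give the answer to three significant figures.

λ = v/f = 0.89·c / 2.69 GHz = 0.0993 m
βl = 2π·l/λ = 2π × 0.0819 = 29.5°
tan(βl) = 0.565
Z_in = Z_0·(Z_L + jZ_0·tanβl)/(Z_0 + jZ_L·tanβl) = 58.1 − j24.6 Ω
Γ_s = (Z_in − Z_s)/(Z_in + Z_s) = (-16.9 − j24.6)/(133 − j24.6), |Γ_s| = 0.221
VSWR = (1 + |Γ_s|)/(1 − |Γ_s|)

VSWR ≈ 1.57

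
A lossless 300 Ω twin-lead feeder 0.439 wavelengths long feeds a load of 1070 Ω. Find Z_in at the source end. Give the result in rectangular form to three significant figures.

βl = 2π × 0.439 = 158°
tan(βl) = tan(158°) = -0.403
Z_in = Z_0·(Z_L + jZ_0·tanβl)/(Z_0 + jZ_L·tanβl)
     = 300·(1070 − j121)/(300 − j431)

Z_in ≈ 405 + j462 Ω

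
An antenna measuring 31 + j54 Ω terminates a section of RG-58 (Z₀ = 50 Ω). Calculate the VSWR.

Γ = (Z_L − Z_0)/(Z_L + Z_0) = (-19 + j54)/(81 + j54)
|Γ| = 57.2/97.3 = 0.588
VSWR = (1 + |Γ|)/(1 − |Γ|) = 1.59/0.412

VSWR ≈ 3.85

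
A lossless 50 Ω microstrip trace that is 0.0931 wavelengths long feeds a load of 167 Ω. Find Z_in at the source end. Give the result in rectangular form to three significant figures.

βl = 2π × 0.0931 = 33.5°
tan(βl) = tan(33.5°) = 0.662
Z_in = Z_0·(Z_L + jZ_0·tanβl)/(Z_0 + jZ_L·tanβl)
     = 50·(167 + j33.1)/(50 + j111)

Z_in ≈ 40.8 − j57.1 Ω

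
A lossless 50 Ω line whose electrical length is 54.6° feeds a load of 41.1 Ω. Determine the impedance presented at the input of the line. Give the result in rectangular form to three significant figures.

tan(βl) = tan(54.6°) = 1.41
Z_in = Z_0·(Z_L + jZ_0·tanβl)/(Z_0 + jZ_L·tanβl)
     = 50·(41.1 + j70.4)/(50 + j57.8)

Z_in ≈ 52.4 + j9.76 Ω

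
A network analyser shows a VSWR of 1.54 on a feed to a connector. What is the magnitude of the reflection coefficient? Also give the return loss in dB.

|Γ| ≈ 0.213; return loss ≈ 13.4 dB

|Γ| = (S − 1)/(S + 1) = (1.54 − 1)/(1.54 + 1) = 0.54/2.54
RL = −20·log₁₀|Γ| = −20·log₁₀(0.213)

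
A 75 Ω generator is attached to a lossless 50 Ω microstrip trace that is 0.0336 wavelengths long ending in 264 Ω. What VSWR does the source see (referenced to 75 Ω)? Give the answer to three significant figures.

βl = 2π × 0.0336 = 12.1°
tan(βl) = 0.214
Z_in = Z_0·(Z_L + jZ_0·tanβl)/(Z_0 + jZ_L·tanβl) = 121 − j126 Ω
Γ_s = (Z_in − Z_s)/(Z_in + Z_s) = (46.1 − j126)/(196 − j126), |Γ_s| = 0.576
VSWR = (1 + |Γ_s|)/(1 − |Γ_s|)

VSWR ≈ 3.72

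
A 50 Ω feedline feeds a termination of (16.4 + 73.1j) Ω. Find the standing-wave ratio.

Γ = (Z_L − Z_0)/(Z_L + Z_0) = (-33.6 + j73.1)/(66.4 + j73.1)
|Γ| = 80.5/98.8 = 0.815
VSWR = (1 + |Γ|)/(1 − |Γ|) = 1.81/0.185

VSWR ≈ 9.79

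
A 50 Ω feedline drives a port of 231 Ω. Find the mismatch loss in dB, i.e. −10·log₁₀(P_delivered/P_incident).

Γ = (231 − 50)/(231 + 50) = 0.644
|Γ|² = 0.415, so P_del/P_inc = 1 − |Γ|² = 0.585
ML = −10·log₁₀(1 − |Γ|²)

mismatch loss ≈ 2.33 dB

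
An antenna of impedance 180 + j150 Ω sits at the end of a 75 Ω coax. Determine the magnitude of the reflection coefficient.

|Γ| ≈ 0.619

Γ = (Z_L − Z_0)/(Z_L + Z_0) = (105 + j150)/(255 + j150)
|Γ| = 183/296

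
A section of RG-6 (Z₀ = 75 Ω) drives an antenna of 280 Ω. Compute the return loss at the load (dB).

Γ = (280 − 75)/(280 + 75) = 0.577
RL = −20·log₁₀|Γ| = −20·log₁₀(0.577)

RL ≈ 4.77 dB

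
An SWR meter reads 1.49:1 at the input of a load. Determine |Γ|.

|Γ| ≈ 0.197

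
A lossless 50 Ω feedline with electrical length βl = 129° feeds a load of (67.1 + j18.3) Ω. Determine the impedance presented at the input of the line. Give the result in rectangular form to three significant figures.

Z_in ≈ 34.9 + j9.91 Ω

tan(βl) = tan(129°) = -1.23
Z_in = Z_0·(Z_L + jZ_0·tanβl)/(Z_0 + jZ_L·tanβl)
     = 50·(67.1 − j43.4)/(72.6 − j82.9)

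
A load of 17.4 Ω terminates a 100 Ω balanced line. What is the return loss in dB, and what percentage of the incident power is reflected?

RL ≈ 3.05 dB; 49.5% of incident power reflected

Γ = (17.4 − 100)/(17.4 + 100) = -0.704
RL = −20·log₁₀(0.704) = 3.05 dB
P_refl/P_inc = |Γ|² = 0.495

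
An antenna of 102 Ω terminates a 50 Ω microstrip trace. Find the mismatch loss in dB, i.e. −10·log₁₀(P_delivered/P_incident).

mismatch loss ≈ 0.541 dB

Γ = (102 − 50)/(102 + 50) = 0.342
|Γ|² = 0.117, so P_del/P_inc = 1 − |Γ|² = 0.883
ML = −10·log₁₀(1 − |Γ|²)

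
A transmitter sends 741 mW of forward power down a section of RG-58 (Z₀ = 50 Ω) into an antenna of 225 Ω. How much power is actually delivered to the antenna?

Γ = (225 − 50)/(225 + 50) = 0.636
|Γ|² = 0.405
P_refl = |Γ|²·P_inc = 300 mW, P_del = (1 − |Γ|²)·P_inc = 441 mW

P_delivered ≈ 441 mW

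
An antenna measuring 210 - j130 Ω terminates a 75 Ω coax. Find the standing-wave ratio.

Γ = (Z_L − Z_0)/(Z_L + Z_0) = (135 − j130)/(285 − j130)
|Γ| = 187/313 = 0.598
VSWR = (1 + |Γ|)/(1 − |Γ|) = 1.6/0.402

VSWR ≈ 3.98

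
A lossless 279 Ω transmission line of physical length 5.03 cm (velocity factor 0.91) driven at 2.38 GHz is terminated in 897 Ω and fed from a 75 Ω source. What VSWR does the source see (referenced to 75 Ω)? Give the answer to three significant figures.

λ = v/f = 0.91·c / 2.38 GHz = 0.115 m
βl = 2π·l/λ = 2π × 0.439 = 158°
tan(βl) = -0.407
Z_in = Z_0·(Z_L + jZ_0·tanβl)/(Z_0 + jZ_L·tanβl) = 386 + j391 Ω
Γ_s = (Z_in − Z_s)/(Z_in + Z_s) = (311 + j391)/(461 + j391), |Γ_s| = 0.826
VSWR = (1 + |Γ_s|)/(1 − |Γ_s|)

VSWR ≈ 10.5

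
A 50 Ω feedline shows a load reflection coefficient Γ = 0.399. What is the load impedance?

Z_L ≈ 116 Ω

Z_L = Z_0·(1 + Γ)/(1 − Γ) = 50·(1.4)/(0.601)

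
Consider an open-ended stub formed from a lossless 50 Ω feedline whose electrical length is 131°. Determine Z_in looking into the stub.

tan(βl) = -1.15
For an open-ended stub, Z_in = −jZ_0·cot(βl) = −jZ_0/tan(βl)

Z_in ≈ +j43.5 Ω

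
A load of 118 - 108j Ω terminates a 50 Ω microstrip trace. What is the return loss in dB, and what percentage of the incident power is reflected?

Γ = (68 − j108)/(168 − j108), |Γ| = 0.639
RL = −20·log₁₀(0.639) = 3.89 dB
P_refl/P_inc = |Γ|² = 0.408

RL ≈ 3.89 dB; 40.8% of incident power reflected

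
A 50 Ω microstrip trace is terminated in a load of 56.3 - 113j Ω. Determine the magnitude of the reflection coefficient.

|Γ| ≈ 0.73

Γ = (Z_L − Z_0)/(Z_L + Z_0) = (6.3 − j113)/(106.3 − j113)
|Γ| = 113/155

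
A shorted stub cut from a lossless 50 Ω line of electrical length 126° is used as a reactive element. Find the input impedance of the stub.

Z_in ≈ −j68.8 Ω

tan(βl) = -1.38
For a shorted stub, Z_in = jZ_0·tan(βl)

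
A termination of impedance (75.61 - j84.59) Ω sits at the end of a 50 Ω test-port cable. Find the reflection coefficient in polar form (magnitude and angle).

Γ ≈ 0.584 ∠ -39.2°

Γ = (Z_L − Z_0)/(Z_L + Z_0) = (25.61 − j84.59)/(125.6 − j84.59)
|Γ| = 88.4/151 = 0.584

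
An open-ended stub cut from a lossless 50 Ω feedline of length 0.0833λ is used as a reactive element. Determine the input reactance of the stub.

βl = 2π × 0.0833 = 30°
tan(βl) = 0.577
For an open-ended stub, Z_in = −jZ_0·cot(βl) = −jZ_0/tan(βl)

X_in ≈ -86.6 Ω (capacitive)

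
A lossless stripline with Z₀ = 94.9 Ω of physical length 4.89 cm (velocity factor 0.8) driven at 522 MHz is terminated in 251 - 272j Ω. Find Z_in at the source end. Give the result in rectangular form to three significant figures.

Z_in ≈ 27.2 − j77.8 Ω

λ = v/f = 0.8·c / 522 MHz = 0.46 m
βl = 2π·l/λ = 2π × 0.106 = 38.3°
tan(βl) = tan(38.3°) = 0.789
Z_in = Z_0·(Z_L + jZ_0·tanβl)/(Z_0 + jZ_L·tanβl)
     = 94.9·(251 − j197)/(310 + j198)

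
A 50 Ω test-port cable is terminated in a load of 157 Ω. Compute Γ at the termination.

Γ = 0.517

Γ = (Z_L − Z_0)/(Z_L + Z_0) = (157 − 50)/(157 + 50) = 107/207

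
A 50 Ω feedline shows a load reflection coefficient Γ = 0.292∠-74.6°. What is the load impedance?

Z_L = Z_0·(1 + Γ)/(1 − Γ) = 50·(1.08 − j0.282)/(0.922 + j0.282)

Z_L ≈ 49.2 − j30.3 Ω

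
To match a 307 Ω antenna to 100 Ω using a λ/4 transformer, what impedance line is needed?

Z_qwt = √(Z_0·R_L) = √(100 × 307) = √30700

Z_qwt ≈ 175 Ω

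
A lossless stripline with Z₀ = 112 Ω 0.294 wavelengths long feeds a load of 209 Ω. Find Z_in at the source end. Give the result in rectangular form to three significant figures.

βl = 2π × 0.294 = 106°
tan(βl) = tan(106°) = -3.52
Z_in = Z_0·(Z_L + jZ_0·tanβl)/(Z_0 + jZ_L·tanβl)
     = 112·(209 − j395)/(112 − j737)

Z_in ≈ 63.4 + j22.1 Ω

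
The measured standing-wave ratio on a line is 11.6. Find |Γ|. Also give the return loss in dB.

|Γ| ≈ 0.841; return loss ≈ 1.5 dB

|Γ| = (S − 1)/(S + 1) = (11.6 − 1)/(11.6 + 1) = 10.6/12.6
RL = −20·log₁₀|Γ| = −20·log₁₀(0.841)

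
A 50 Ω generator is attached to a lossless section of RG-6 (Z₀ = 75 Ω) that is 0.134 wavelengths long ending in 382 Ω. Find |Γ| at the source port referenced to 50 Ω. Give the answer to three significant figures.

βl = 2π × 0.134 = 48.2°
tan(βl) = 1.12
Z_in = Z_0·(Z_L + jZ_0·tanβl)/(Z_0 + jZ_L·tanβl) = 25.7 − j62.5 Ω
Γ_s = (Z_in − Z_s)/(Z_in + Z_s) = (-24.3 − j62.5)/(75.7 − j62.5), |Γ_s| = 0.683

|Γ| ≈ 0.683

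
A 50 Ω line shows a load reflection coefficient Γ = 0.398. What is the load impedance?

Z_L ≈ 116 Ω

Z_L = Z_0·(1 + Γ)/(1 − Γ) = 50·(1.4)/(0.602)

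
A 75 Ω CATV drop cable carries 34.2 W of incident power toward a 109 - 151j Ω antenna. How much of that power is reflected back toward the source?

|Γ| = |(34 − j151)/(184 − j151)| = 0.65
|Γ|² = 0.423
P_refl = |Γ|²·P_inc = 14.5 W, P_del = (1 − |Γ|²)·P_inc = 19.7 W

P_reflected ≈ 14.5 W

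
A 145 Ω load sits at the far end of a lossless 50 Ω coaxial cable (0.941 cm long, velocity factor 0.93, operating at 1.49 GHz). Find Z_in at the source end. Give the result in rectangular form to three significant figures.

λ = v/f = 0.93·c / 1.49 GHz = 0.187 m
βl = 2π·l/λ = 2π × 0.0503 = 18.1°
tan(βl) = tan(18.1°) = 0.327
Z_in = Z_0·(Z_L + jZ_0·tanβl)/(Z_0 + jZ_L·tanβl)
     = 50·(145 + j16.3)/(50 + j47.4)

Z_in ≈ 84.6 − j63.8 Ω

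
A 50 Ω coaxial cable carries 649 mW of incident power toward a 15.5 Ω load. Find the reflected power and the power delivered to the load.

P_reflected ≈ 180 mW; P_delivered ≈ 469 mW

Γ = (15.5 − 50)/(15.5 + 50) = -0.527
|Γ|² = 0.277
P_refl = |Γ|²·P_inc = 180 mW, P_del = (1 − |Γ|²)·P_inc = 469 mW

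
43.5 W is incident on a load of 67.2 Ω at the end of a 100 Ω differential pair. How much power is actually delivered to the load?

Γ = (67.2 − 100)/(67.2 + 100) = -0.196
|Γ|² = 0.0385
P_refl = |Γ|²·P_inc = 1.67 W, P_del = (1 − |Γ|²)·P_inc = 41.8 W

P_delivered ≈ 41.8 W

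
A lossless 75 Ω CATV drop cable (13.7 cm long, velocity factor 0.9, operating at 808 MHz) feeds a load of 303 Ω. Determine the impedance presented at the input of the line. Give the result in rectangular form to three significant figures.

λ = v/f = 0.9·c / 808 MHz = 0.334 m
βl = 2π·l/λ = 2π × 0.41 = 148°
tan(βl) = tan(148°) = -0.635
Z_in = Z_0·(Z_L + jZ_0·tanβl)/(Z_0 + jZ_L·tanβl)
     = 75·(303 − j47.6)/(75 − j192)

Z_in ≈ 56.1 + j96.3 Ω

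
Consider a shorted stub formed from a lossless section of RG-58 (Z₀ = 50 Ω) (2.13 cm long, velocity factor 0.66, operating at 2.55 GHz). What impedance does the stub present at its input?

λ = v/f = 0.66·c / 2.55 GHz = 0.0776 m
βl = 2π·l/λ = 2π × 0.274 = 98.8°
tan(βl) = -6.49
For a shorted stub, Z_in = jZ_0·tan(βl)

Z_in ≈ −j325 Ω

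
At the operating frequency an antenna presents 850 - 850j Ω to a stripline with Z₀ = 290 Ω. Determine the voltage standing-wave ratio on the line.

Γ = (Z_L − Z_0)/(Z_L + Z_0) = (560 − j850)/(1140 − j850)
|Γ| = 1020/1420 = 0.716
VSWR = (1 + |Γ|)/(1 − |Γ|) = 1.72/0.284

VSWR ≈ 6.04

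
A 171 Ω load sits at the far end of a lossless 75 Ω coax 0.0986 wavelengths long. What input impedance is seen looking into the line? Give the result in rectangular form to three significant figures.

βl = 2π × 0.0986 = 35.5°
tan(βl) = tan(35.5°) = 0.713
Z_in = Z_0·(Z_L + jZ_0·tanβl)/(Z_0 + jZ_L·tanβl)
     = 75·(171 + j53.5)/(75 + j122)

Z_in ≈ 70.8 − j61.6 Ω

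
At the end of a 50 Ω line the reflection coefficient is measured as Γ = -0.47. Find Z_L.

Z_L ≈ 18 Ω

Z_L = Z_0·(1 + Γ)/(1 − Γ) = 50·(0.53)/(1.47)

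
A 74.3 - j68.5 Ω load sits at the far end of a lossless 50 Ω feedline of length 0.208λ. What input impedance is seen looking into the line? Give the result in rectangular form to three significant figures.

Z_in ≈ 16.3 + j4.45 Ω

βl = 2π × 0.208 = 74.9°
tan(βl) = tan(74.9°) = 3.7
Z_in = Z_0·(Z_L + jZ_0·tanβl)/(Z_0 + jZ_L·tanβl)
     = 50·(74.3 + j117)/(304 + j275)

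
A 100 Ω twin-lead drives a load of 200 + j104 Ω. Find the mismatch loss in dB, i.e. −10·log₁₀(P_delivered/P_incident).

Γ = (100 + j104)/(300 + j104), |Γ| = 0.454
|Γ|² = 0.206, so P_del/P_inc = 1 − |Γ|² = 0.794
ML = −10·log₁₀(1 − |Γ|²)

mismatch loss ≈ 1 dB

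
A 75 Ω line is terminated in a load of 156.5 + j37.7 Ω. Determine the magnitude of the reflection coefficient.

Γ = (Z_L − Z_0)/(Z_L + Z_0) = (81.5 + j37.7)/(231.5 + j37.7)
|Γ| = 89.8/235

|Γ| ≈ 0.383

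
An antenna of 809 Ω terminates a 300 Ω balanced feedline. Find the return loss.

RL ≈ 6.76 dB

Γ = (809 − 300)/(809 + 300) = 0.459
RL = −20·log₁₀|Γ| = −20·log₁₀(0.459)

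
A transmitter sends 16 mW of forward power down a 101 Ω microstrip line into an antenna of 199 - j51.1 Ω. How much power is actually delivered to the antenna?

|Γ| = |(98 − j51.1)/(300 − j51.1)| = 0.363
|Γ|² = 0.132
P_refl = |Γ|²·P_inc = 2.11 mW, P_del = (1 − |Γ|²)·P_inc = 13.9 mW

P_delivered ≈ 13.9 mW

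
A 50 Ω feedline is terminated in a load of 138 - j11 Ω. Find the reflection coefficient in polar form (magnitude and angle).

Γ ≈ 0.471 ∠ -3.78°

Γ = (Z_L − Z_0)/(Z_L + Z_0) = (88 − j11)/(188 − j11)
|Γ| = 88.7/188 = 0.471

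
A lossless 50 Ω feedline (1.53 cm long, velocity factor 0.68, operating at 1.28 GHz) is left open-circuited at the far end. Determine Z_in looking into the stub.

Z_in ≈ −j72.6 Ω

λ = v/f = 0.68·c / 1.28 GHz = 0.159 m
βl = 2π·l/λ = 2π × 0.096 = 34.6°
tan(βl) = 0.689
For an open-circuited stub, Z_in = −jZ_0·cot(βl) = −jZ_0/tan(βl)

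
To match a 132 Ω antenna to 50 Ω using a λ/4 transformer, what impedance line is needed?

Z_qwt = √(Z_0·R_L) = √(50 × 132) = √6600

Z_qwt ≈ 81.2 Ω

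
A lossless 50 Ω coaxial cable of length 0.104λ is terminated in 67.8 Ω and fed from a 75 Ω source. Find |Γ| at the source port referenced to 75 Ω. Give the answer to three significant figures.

|Γ| ≈ 0.219

βl = 2π × 0.104 = 37.4°
tan(βl) = 0.766
Z_in = Z_0·(Z_L + jZ_0·tanβl)/(Z_0 + jZ_L·tanβl) = 51.8 − j15.5 Ω
Γ_s = (Z_in − Z_s)/(Z_in + Z_s) = (-23.2 − j15.5)/(127 − j15.5), |Γ_s| = 0.219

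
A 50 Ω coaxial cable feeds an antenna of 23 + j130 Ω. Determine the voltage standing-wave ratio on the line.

VSWR ≈ 17.3

Γ = (Z_L − Z_0)/(Z_L + Z_0) = (-27 + j130)/(73 + j130)
|Γ| = 133/149 = 0.891
VSWR = (1 + |Γ|)/(1 − |Γ|) = 1.89/0.109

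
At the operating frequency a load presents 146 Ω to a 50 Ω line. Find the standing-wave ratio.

Γ = (146 − 50)/(146 + 50) = 0.49
VSWR = (1 + 0.49)/(1 − 0.49)

VSWR ≈ 2.92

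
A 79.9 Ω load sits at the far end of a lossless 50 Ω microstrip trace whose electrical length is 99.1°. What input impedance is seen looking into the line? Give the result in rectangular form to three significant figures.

Z_in ≈ 31.8 + j4.82 Ω

tan(βl) = tan(99.1°) = -6.24
Z_in = Z_0·(Z_L + jZ_0·tanβl)/(Z_0 + jZ_L·tanβl)
     = 50·(79.9 − j312)/(50 − j499)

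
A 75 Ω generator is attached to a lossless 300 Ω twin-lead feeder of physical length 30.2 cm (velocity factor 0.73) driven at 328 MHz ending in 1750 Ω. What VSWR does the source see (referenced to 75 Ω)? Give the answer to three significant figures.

VSWR ≈ 21.5

λ = v/f = 0.73·c / 328 MHz = 0.668 m
βl = 2π·l/λ = 2π × 0.452 = 163°
tan(βl) = -0.309
Z_in = Z_0·(Z_L + jZ_0·tanβl)/(Z_0 + jZ_L·tanβl) = 451 + j721 Ω
Γ_s = (Z_in − Z_s)/(Z_in + Z_s) = (376 + j721)/(526 + j721), |Γ_s| = 0.911
VSWR = (1 + |Γ_s|)/(1 − |Γ_s|)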